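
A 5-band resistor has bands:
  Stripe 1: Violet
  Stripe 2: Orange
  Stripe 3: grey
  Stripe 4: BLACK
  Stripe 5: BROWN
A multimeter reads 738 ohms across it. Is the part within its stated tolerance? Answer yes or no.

Violet → 7 (first significant figure)
Orange → 3 (second significant figure)
Grey → 8 (third significant figure)
Black → ×1 multiplier
Brown → ±1% tolerance
738 × 1 = 738 Ω
Allowed range: 730.62 Ω to 745.38 Ω.
738 ohms lies inside that range.

yes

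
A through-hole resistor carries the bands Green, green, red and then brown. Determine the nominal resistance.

Green → 5 (first significant figure)
Green → 5 (second significant figure)
Red → ×10^2 multiplier
55 × 100 = 5500 Ω

5500 Ω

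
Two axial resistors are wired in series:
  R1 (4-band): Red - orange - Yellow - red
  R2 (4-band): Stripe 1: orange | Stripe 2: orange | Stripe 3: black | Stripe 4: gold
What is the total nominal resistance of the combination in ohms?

230033 Ω

R1: red, orange → 23; yellow ×10^4 → 230000 Ω.
R2: orange, orange → 33; black ×1 → 33 Ω.
Series: 230000 + 33 = 230033 Ω.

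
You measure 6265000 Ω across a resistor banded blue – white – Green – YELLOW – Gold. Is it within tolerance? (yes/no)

Blue → 6 (first significant figure)
White → 9 (second significant figure)
Green → 5 (third significant figure)
Yellow → ×10^4 multiplier
Gold → ±5% tolerance
695 × 10000 = 6950000 Ω
Allowed range: 6602500 Ω to 7297500 Ω.
6265000 Ω lies outside that range.

no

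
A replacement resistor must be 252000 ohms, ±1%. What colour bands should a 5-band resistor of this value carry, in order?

red, green, red, orange, brown

252000 Ω = 252 × 10^3.
2 → red
5 → green
2 → red
Multiplier 10^3 → orange.
±1% tolerance → brown.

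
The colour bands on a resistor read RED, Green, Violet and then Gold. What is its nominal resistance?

Red → 2 (first significant figure)
Green → 5 (second significant figure)
Violet → ×10^7 multiplier
25 × 10000000 = 250000000 Ω

250000000 Ω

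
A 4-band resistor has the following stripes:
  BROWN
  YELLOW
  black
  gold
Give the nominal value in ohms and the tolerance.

14 Ω ±5%

Brown → 1 (first significant figure)
Yellow → 4 (second significant figure)
Black → ×1 multiplier
Gold → ±5% tolerance
14 × 1 = 14 Ω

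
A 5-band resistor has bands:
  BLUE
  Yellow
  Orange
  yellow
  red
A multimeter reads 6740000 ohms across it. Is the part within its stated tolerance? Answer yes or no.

no

Blue → 6 (first significant figure)
Yellow → 4 (second significant figure)
Orange → 3 (third significant figure)
Yellow → ×10^4 multiplier
Red → ±2% tolerance
643 × 10000 = 6430000 Ω
Allowed range: 6301400 Ω to 6558600 Ω.
6740000 ohms lies outside that range.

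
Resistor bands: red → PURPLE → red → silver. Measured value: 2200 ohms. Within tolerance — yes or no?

no

Red → 2 (first significant figure)
Violet → 7 (second significant figure)
Red → ×10^2 multiplier
Silver → ±10% tolerance
27 × 100 = 2700 Ω
Allowed range: 2430 Ω to 2970 Ω.
2200 ohms lies outside that range.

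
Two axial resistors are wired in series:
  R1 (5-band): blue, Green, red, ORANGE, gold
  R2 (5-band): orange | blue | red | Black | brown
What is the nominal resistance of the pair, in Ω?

R1: blue, green, red → 652; orange ×10^3 → 652000 Ω.
R2: orange, blue, red → 362; black ×1 → 362 Ω.
Series: 652000 + 362 = 652362 Ω.

652362 Ω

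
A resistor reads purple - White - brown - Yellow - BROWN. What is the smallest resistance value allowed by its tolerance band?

Violet → 7 (first significant figure)
White → 9 (second significant figure)
Brown → 1 (third significant figure)
Yellow → ×10^4 multiplier
Brown → ±1% tolerance
791 × 10000 = 7910000 Ω
Smallest = 7910000 × (1 − 1/100) = 7830900 Ω.

7830900 Ω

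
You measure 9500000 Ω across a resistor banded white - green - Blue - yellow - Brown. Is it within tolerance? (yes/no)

yes

White → 9 (first significant figure)
Green → 5 (second significant figure)
Blue → 6 (third significant figure)
Yellow → ×10^4 multiplier
Brown → ±1% tolerance
956 × 10000 = 9560000 Ω
Allowed range: 9464400 Ω to 9655600 Ω.
9500000 Ω lies inside that range.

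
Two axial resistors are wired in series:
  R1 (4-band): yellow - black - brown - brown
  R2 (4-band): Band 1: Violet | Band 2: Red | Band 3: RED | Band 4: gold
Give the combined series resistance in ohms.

R1: yellow, black → 40; brown ×10 → 400 Ω.
R2: violet, red → 72; red ×10^2 → 7200 Ω.
Series: 400 + 7200 = 7600 Ω.

7600 Ω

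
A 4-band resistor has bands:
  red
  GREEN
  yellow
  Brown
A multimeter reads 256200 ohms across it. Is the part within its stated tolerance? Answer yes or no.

no

Red → 2 (first significant figure)
Green → 5 (second significant figure)
Yellow → ×10^4 multiplier
Brown → ±1% tolerance
25 × 10000 = 250000 Ω
Allowed range: 247500 Ω to 252500 Ω.
256200 ohms lies outside that range.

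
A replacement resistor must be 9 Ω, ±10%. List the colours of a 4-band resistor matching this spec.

white, black, gold, silver

9 Ω = 90 × 10^-1.
9 → white
0 → black
Multiplier 10^-1 → gold.
±10% tolerance → silver.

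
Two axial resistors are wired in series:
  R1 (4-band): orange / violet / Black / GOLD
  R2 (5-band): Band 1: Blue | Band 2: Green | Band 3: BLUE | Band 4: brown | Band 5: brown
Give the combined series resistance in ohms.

R1: orange, violet → 37; black ×1 → 37 Ω.
R2: blue, green, blue → 656; brown ×10 → 6560 Ω.
Series: 37 + 6560 = 6597 Ω.

6597 Ω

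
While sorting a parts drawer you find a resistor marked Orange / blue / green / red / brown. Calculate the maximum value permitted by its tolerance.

36865 Ω

Orange → 3 (first significant figure)
Blue → 6 (second significant figure)
Green → 5 (third significant figure)
Red → ×10^2 multiplier
Brown → ±1% tolerance
365 × 100 = 36500 Ω
Maximum = 36500 × (1 + 1/100) = 36865 Ω.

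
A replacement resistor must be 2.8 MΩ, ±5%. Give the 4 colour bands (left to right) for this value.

2800000 Ω = 28 × 10^5.
2 → red
8 → grey
Multiplier 10^5 → green.
±5% tolerance → gold.

red, grey, green, gold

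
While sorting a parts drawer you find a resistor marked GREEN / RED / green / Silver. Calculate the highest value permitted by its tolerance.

5720000 Ω

Green → 5 (first significant figure)
Red → 2 (second significant figure)
Green → ×10^5 multiplier
Silver → ±10% tolerance
52 × 100000 = 5200000 Ω
Highest = 5200000 × (1 + 10/100) = 5720000 Ω.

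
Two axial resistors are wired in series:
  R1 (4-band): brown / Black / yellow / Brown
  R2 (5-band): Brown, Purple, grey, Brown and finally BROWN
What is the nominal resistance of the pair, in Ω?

101780 Ω

R1: brown, black → 10; yellow ×10^4 → 100000 Ω.
R2: brown, violet, grey → 178; brown ×10 → 1780 Ω.
Series: 100000 + 1780 = 101780 Ω.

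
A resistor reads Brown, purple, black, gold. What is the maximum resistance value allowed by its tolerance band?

17.85 Ω

Brown → 1 (first significant figure)
Violet → 7 (second significant figure)
Black → ×1 multiplier
Gold → ±5% tolerance
17 × 1 = 17 Ω
Maximum = 17 × (1 + 5/100) = 17.85 Ω.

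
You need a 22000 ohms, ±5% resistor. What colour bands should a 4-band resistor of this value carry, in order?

22000 Ω = 22 × 10^3.
2 → red
2 → red
Multiplier 10^3 → orange.
±5% tolerance → gold.

red, red, orange, gold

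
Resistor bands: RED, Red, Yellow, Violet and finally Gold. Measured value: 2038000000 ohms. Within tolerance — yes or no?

no

Red → 2 (first significant figure)
Red → 2 (second significant figure)
Yellow → 4 (third significant figure)
Violet → ×10^7 multiplier
Gold → ±5% tolerance
224 × 10000000 = 2240000000 Ω
Allowed range: 2128000000 Ω to 2352000000 Ω.
2038000000 ohms lies outside that range.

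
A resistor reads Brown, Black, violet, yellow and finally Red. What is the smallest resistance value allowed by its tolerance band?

1048600 Ω

Brown → 1 (first significant figure)
Black → 0 (second significant figure)
Violet → 7 (third significant figure)
Yellow → ×10^4 multiplier
Red → ±2% tolerance
107 × 10000 = 1070000 Ω
Smallest = 1070000 × (1 − 2/100) = 1048600 Ω.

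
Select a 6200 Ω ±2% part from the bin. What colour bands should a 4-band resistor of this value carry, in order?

6200 Ω = 62 × 10^2.
6 → blue
2 → red
Multiplier 10^2 → red.
±2% tolerance → red.

blue, red, red, red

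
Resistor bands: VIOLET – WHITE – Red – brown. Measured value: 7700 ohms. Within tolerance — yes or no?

Violet → 7 (first significant figure)
White → 9 (second significant figure)
Red → ×10^2 multiplier
Brown → ±1% tolerance
79 × 100 = 7900 Ω
Allowed range: 7821 Ω to 7979 Ω.
7700 ohms lies outside that range.

no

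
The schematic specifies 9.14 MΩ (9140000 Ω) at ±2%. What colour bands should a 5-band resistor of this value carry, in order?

9140000 Ω = 914 × 10^4.
9 → white
1 → brown
4 → yellow
Multiplier 10^4 → yellow.
±2% tolerance → red.

white, brown, yellow, yellow, red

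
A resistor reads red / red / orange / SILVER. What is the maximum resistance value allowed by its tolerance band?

Red → 2 (first significant figure)
Red → 2 (second significant figure)
Orange → ×10^3 multiplier
Silver → ±10% tolerance
22 × 1000 = 22000 Ω
Maximum = 22000 × (1 + 10/100) = 24200 Ω.

24200 Ω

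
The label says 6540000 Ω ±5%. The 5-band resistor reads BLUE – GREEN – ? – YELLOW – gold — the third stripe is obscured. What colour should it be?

yellow

6540000 Ω = 654 × 10^4.
The third band gives digit 4 of the significand, and 4 is yellow.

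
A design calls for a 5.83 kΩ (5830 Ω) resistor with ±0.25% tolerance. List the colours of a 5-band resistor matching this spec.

green, grey, orange, brown, blue

5830 Ω = 583 × 10^1.
5 → green
8 → grey
3 → orange
Multiplier 10^1 → brown.
±0.25% tolerance → blue.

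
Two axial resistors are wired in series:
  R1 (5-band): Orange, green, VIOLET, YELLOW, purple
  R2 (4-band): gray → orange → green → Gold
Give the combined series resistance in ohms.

R1: orange, green, violet → 357; yellow ×10^4 → 3570000 Ω.
R2: grey, orange → 83; green ×10^5 → 8300000 Ω.
Series: 3570000 + 8300000 = 11870000 Ω.

11870000 Ω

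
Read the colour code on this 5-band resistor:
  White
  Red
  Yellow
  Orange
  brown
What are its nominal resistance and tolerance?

White → 9 (first significant figure)
Red → 2 (second significant figure)
Yellow → 4 (third significant figure)
Orange → ×10^3 multiplier
Brown → ±1% tolerance
924 × 1000 = 924000 Ω

924000 Ω ±1%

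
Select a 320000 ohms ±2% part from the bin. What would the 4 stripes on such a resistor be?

orange, red, yellow, red

320000 Ω = 32 × 10^4.
3 → orange
2 → red
Multiplier 10^4 → yellow.
±2% tolerance → red.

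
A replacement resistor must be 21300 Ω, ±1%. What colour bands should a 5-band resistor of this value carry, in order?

red, brown, orange, red, brown

21300 Ω = 213 × 10^2.
2 → red
1 → brown
3 → orange
Multiplier 10^2 → red.
±1% tolerance → brown.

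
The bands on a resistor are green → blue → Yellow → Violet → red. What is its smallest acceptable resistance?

Green → 5 (first significant figure)
Blue → 6 (second significant figure)
Yellow → 4 (third significant figure)
Violet → ×10^7 multiplier
Red → ±2% tolerance
564 × 10000000 = 5640000000 Ω
Smallest = 5640000000 × (1 − 2/100) = 5527200000 Ω.

5527200000 Ω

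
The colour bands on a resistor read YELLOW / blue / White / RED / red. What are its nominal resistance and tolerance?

Yellow → 4 (first significant figure)
Blue → 6 (second significant figure)
White → 9 (third significant figure)
Red → ×10^2 multiplier
Red → ±2% tolerance
469 × 100 = 46900 Ω

46900 Ω ±2%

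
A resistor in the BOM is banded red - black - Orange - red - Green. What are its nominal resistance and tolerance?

20300 Ω ±0.5%

Red → 2 (first significant figure)
Black → 0 (second significant figure)
Orange → 3 (third significant figure)
Red → ×10^2 multiplier
Green → ±0.5% tolerance
203 × 100 = 20300 Ω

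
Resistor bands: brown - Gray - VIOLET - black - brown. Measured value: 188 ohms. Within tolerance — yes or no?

yes

Brown → 1 (first significant figure)
Grey → 8 (second significant figure)
Violet → 7 (third significant figure)
Black → ×1 multiplier
Brown → ±1% tolerance
187 × 1 = 187 Ω
Allowed range: 185.13 Ω to 188.87 Ω.
188 ohms lies inside that range.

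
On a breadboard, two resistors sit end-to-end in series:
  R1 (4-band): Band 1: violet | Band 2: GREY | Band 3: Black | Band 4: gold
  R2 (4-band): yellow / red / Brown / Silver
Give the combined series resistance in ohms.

R1: violet, grey → 78; black ×1 → 78 Ω.
R2: yellow, red → 42; brown ×10 → 420 Ω.
Series: 78 + 420 = 498 Ω.

498 Ω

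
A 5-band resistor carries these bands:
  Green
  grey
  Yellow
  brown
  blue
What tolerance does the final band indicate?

The last band, blue, is the tolerance band.
Blue corresponds to ±0.25%.

±0.25%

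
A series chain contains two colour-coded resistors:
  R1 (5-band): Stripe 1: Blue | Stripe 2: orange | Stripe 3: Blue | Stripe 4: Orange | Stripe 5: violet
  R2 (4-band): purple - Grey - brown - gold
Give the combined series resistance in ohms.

R1: blue, orange, blue → 636; orange ×10^3 → 636000 Ω.
R2: violet, grey → 78; brown ×10 → 780 Ω.
Series: 636000 + 780 = 636780 Ω.

636780 Ω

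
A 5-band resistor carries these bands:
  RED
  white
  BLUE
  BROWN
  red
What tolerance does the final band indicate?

±2%

The last band, red, is the tolerance band.
Red corresponds to ±2%.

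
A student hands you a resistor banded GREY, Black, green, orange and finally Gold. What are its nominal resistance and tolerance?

805000 Ω ±5%

Grey → 8 (first significant figure)
Black → 0 (second significant figure)
Green → 5 (third significant figure)
Orange → ×10^3 multiplier
Gold → ±5% tolerance
805 × 1000 = 805000 Ω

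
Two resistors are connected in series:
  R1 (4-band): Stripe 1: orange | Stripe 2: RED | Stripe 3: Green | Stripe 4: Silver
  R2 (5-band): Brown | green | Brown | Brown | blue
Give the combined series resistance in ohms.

3201510 Ω

R1: orange, red → 32; green ×10^5 → 3200000 Ω.
R2: brown, green, brown → 151; brown ×10 → 1510 Ω.
Series: 3200000 + 1510 = 3201510 Ω.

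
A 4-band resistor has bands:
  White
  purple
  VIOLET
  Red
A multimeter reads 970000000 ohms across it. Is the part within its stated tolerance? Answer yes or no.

yes

White → 9 (first significant figure)
Violet → 7 (second significant figure)
Violet → ×10^7 multiplier
Red → ±2% tolerance
97 × 10000000 = 970000000 Ω
Allowed range: 950600000 Ω to 989400000 Ω.
970000000 ohms lies inside that range.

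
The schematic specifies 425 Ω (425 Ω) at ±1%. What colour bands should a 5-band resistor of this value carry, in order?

425 Ω = 425 × 10^0.
4 → yellow
2 → red
5 → green
Multiplier 10^0 → black.
±1% tolerance → brown.

yellow, red, green, black, brown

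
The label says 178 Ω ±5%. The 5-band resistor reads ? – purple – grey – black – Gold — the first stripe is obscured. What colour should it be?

brown

178 Ω = 178 × 10^0.
The first band gives digit 1 of the significand, and 1 is brown.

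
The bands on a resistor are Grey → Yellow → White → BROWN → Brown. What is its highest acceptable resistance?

Grey → 8 (first significant figure)
Yellow → 4 (second significant figure)
White → 9 (third significant figure)
Brown → ×10 multiplier
Brown → ±1% tolerance
849 × 10 = 8490 Ω
Highest = 8490 × (1 + 1/100) = 8574.9 Ω.

8574.9 Ω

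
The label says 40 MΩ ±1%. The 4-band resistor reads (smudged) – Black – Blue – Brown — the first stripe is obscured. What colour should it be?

40000000 Ω = 40 × 10^6.
The first band gives digit 4 of the significand, and 4 is yellow.

yellow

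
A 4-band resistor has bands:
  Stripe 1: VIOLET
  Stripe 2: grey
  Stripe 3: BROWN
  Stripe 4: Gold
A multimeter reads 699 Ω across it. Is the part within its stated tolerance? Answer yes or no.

no

Violet → 7 (first significant figure)
Grey → 8 (second significant figure)
Brown → ×10 multiplier
Gold → ±5% tolerance
78 × 10 = 780 Ω
Allowed range: 741 Ω to 819 Ω.
699 Ω lies outside that range.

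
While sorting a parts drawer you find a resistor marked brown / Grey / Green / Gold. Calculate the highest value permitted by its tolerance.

Brown → 1 (first significant figure)
Grey → 8 (second significant figure)
Green → ×10^5 multiplier
Gold → ±5% tolerance
18 × 100000 = 1800000 Ω
Highest = 1800000 × (1 + 5/100) = 1890000 Ω.

1890000 Ω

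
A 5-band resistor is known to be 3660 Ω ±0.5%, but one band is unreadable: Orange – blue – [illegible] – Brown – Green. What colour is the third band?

blue

3660 Ω = 366 × 10^1.
The third band gives digit 6 of the significand, and 6 is blue.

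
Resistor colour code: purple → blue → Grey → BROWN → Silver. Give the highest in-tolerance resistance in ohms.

Violet → 7 (first significant figure)
Blue → 6 (second significant figure)
Grey → 8 (third significant figure)
Brown → ×10 multiplier
Silver → ±10% tolerance
768 × 10 = 7680 Ω
Highest = 7680 × (1 + 10/100) = 8448 Ω.

8448 Ω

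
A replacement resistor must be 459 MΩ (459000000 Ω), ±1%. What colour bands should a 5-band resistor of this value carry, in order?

yellow, green, white, blue, brown

459000000 Ω = 459 × 10^6.
4 → yellow
5 → green
9 → white
Multiplier 10^6 → blue.
±1% tolerance → brown.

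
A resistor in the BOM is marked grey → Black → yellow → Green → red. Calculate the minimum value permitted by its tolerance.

Grey → 8 (first significant figure)
Black → 0 (second significant figure)
Yellow → 4 (third significant figure)
Green → ×10^5 multiplier
Red → ±2% tolerance
804 × 100000 = 80400000 Ω
Minimum = 80400000 × (1 − 2/100) = 78792000 Ω.

78792000 Ω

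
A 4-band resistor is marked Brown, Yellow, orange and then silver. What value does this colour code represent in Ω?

14000 Ω

Brown → 1 (first significant figure)
Yellow → 4 (second significant figure)
Orange → ×10^3 multiplier
14 × 1000 = 14000 Ω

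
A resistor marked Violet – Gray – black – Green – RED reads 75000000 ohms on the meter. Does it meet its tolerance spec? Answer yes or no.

Violet → 7 (first significant figure)
Grey → 8 (second significant figure)
Black → 0 (third significant figure)
Green → ×10^5 multiplier
Red → ±2% tolerance
780 × 100000 = 78000000 Ω
Allowed range: 76440000 Ω to 79560000 Ω.
75000000 ohms lies outside that range.

no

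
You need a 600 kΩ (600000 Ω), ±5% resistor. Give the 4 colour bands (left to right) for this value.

600000 Ω = 60 × 10^4.
6 → blue
0 → black
Multiplier 10^4 → yellow.
±5% tolerance → gold.

blue, black, yellow, gold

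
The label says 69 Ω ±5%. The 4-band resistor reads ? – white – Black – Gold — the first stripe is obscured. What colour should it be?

69 Ω = 69 × 10^0.
The first band gives digit 6 of the significand, and 6 is blue.

blue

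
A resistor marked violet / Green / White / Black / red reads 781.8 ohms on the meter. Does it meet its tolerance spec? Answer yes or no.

Violet → 7 (first significant figure)
Green → 5 (second significant figure)
White → 9 (third significant figure)
Black → ×1 multiplier
Red → ±2% tolerance
759 × 1 = 759 Ω
Allowed range: 743.82 Ω to 774.18 Ω.
781.8 ohms lies outside that range.

no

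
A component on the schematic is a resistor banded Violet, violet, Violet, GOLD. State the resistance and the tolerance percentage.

770000000 Ω ±5%

Violet → 7 (first significant figure)
Violet → 7 (second significant figure)
Violet → ×10^7 multiplier
Gold → ±5% tolerance
77 × 10000000 = 770000000 Ω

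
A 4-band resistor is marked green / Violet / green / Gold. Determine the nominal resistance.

5700000 Ω

Green → 5 (first significant figure)
Violet → 7 (second significant figure)
Green → ×10^5 multiplier
57 × 100000 = 5700000 Ω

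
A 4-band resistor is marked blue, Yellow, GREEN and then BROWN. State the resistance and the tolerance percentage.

Blue → 6 (first significant figure)
Yellow → 4 (second significant figure)
Green → ×10^5 multiplier
Brown → ±1% tolerance
64 × 100000 = 6400000 Ω

6400000 Ω ±1%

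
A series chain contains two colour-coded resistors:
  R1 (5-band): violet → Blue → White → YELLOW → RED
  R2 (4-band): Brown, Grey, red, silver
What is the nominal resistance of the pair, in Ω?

7691800 Ω

R1: violet, blue, white → 769; yellow ×10^4 → 7690000 Ω.
R2: brown, grey → 18; red ×10^2 → 1800 Ω.
Series: 7690000 + 1800 = 7691800 Ω.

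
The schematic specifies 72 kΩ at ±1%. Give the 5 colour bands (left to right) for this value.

violet, red, black, red, brown

72000 Ω = 720 × 10^2.
7 → violet
2 → red
0 → black
Multiplier 10^2 → red.
±1% tolerance → brown.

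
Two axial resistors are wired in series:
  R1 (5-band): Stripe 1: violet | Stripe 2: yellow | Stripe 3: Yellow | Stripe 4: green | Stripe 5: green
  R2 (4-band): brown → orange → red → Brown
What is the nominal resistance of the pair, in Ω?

74401300 Ω

R1: violet, yellow, yellow → 744; green ×10^5 → 74400000 Ω.
R2: brown, orange → 13; red ×10^2 → 1300 Ω.
Series: 74400000 + 1300 = 74401300 Ω.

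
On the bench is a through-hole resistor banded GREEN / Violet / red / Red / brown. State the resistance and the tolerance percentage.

Green → 5 (first significant figure)
Violet → 7 (second significant figure)
Red → 2 (third significant figure)
Red → ×10^2 multiplier
Brown → ±1% tolerance
572 × 100 = 57200 Ω

57200 Ω ±1%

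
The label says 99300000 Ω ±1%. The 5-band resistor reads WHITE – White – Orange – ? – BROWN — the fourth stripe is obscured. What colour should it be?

99300000 Ω = 993 × 10^5.
The fourth band is the multiplier, 10^5, which is green.

green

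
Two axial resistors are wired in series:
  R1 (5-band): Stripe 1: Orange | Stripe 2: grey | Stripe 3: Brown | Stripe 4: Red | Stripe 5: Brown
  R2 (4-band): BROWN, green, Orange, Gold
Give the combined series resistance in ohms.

53100 Ω

R1: orange, grey, brown → 381; red ×10^2 → 38100 Ω.
R2: brown, green → 15; orange ×10^3 → 15000 Ω.
Series: 38100 + 15000 = 53100 Ω.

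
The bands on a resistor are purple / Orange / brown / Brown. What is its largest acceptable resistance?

Violet → 7 (first significant figure)
Orange → 3 (second significant figure)
Brown → ×10 multiplier
Brown → ±1% tolerance
73 × 10 = 730 Ω
Largest = 730 × (1 + 1/100) = 737.3 Ω.

737.3 Ω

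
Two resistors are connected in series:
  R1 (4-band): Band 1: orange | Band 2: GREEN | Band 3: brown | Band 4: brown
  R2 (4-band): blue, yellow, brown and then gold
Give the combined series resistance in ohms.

R1: orange, green → 35; brown ×10 → 350 Ω.
R2: blue, yellow → 64; brown ×10 → 640 Ω.
Series: 350 + 640 = 990 Ω.

990 Ω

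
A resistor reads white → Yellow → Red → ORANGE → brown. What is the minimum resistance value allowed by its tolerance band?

White → 9 (first significant figure)
Yellow → 4 (second significant figure)
Red → 2 (third significant figure)
Orange → ×10^3 multiplier
Brown → ±1% tolerance
942 × 1000 = 942000 Ω
Minimum = 942000 × (1 − 1/100) = 932580 Ω.

932580 Ω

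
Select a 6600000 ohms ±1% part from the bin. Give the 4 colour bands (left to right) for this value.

blue, blue, green, brown

6600000 Ω = 66 × 10^5.
6 → blue
6 → blue
Multiplier 10^5 → green.
±1% tolerance → brown.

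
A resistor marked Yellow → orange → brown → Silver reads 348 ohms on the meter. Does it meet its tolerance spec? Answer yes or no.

no

Yellow → 4 (first significant figure)
Orange → 3 (second significant figure)
Brown → ×10 multiplier
Silver → ±10% tolerance
43 × 10 = 430 Ω
Allowed range: 387 Ω to 473 Ω.
348 ohms lies outside that range.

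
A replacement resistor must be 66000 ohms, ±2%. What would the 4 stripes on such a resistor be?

blue, blue, orange, red

66000 Ω = 66 × 10^3.
6 → blue
6 → blue
Multiplier 10^3 → orange.
±2% tolerance → red.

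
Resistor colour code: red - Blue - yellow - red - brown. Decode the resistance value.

26400 Ω

Red → 2 (first significant figure)
Blue → 6 (second significant figure)
Yellow → 4 (third significant figure)
Red → ×10^2 multiplier
264 × 100 = 26400 Ω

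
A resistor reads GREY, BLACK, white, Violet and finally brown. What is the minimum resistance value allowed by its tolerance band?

8009100000 Ω

Grey → 8 (first significant figure)
Black → 0 (second significant figure)
White → 9 (third significant figure)
Violet → ×10^7 multiplier
Brown → ±1% tolerance
809 × 10000000 = 8090000000 Ω
Minimum = 8090000000 × (1 − 1/100) = 8009100000 Ω.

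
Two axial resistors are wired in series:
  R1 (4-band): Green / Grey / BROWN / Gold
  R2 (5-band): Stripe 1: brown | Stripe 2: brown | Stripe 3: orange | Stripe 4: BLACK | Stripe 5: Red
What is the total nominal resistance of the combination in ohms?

693 Ω

R1: green, grey → 58; brown ×10 → 580 Ω.
R2: brown, brown, orange → 113; black ×1 → 113 Ω.
Series: 580 + 113 = 693 Ω.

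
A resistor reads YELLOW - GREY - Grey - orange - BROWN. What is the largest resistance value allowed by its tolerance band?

492880 Ω

Yellow → 4 (first significant figure)
Grey → 8 (second significant figure)
Grey → 8 (third significant figure)
Orange → ×10^3 multiplier
Brown → ±1% tolerance
488 × 1000 = 488000 Ω
Largest = 488000 × (1 + 1/100) = 492880 Ω.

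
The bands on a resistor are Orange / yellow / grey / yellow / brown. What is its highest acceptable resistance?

Orange → 3 (first significant figure)
Yellow → 4 (second significant figure)
Grey → 8 (third significant figure)
Yellow → ×10^4 multiplier
Brown → ±1% tolerance
348 × 10000 = 3480000 Ω
Highest = 3480000 × (1 + 1/100) = 3514800 Ω.

3514800 Ω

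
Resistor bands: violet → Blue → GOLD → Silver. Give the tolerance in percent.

The last band, silver, is the tolerance band.
Silver corresponds to ±10%.

±10%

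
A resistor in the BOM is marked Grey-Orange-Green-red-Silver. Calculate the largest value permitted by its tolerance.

Grey → 8 (first significant figure)
Orange → 3 (second significant figure)
Green → 5 (third significant figure)
Red → ×10^2 multiplier
Silver → ±10% tolerance
835 × 100 = 83500 Ω
Largest = 83500 × (1 + 10/100) = 91850 Ω.

91850 Ω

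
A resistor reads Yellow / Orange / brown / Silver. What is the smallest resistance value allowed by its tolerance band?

387 Ω

Yellow → 4 (first significant figure)
Orange → 3 (second significant figure)
Brown → ×10 multiplier
Silver → ±10% tolerance
43 × 10 = 430 Ω
Smallest = 430 × (1 − 10/100) = 387 Ω.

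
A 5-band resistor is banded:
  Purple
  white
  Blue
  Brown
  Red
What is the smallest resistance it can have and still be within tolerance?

Violet → 7 (first significant figure)
White → 9 (second significant figure)
Blue → 6 (third significant figure)
Brown → ×10 multiplier
Red → ±2% tolerance
796 × 10 = 7960 Ω
Smallest = 7960 × (1 − 2/100) = 7800.8 Ω.

7800.8 Ω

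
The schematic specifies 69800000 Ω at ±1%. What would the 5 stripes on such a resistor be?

blue, white, grey, green, brown

69800000 Ω = 698 × 10^5.
6 → blue
9 → white
8 → grey
Multiplier 10^5 → green.
±1% tolerance → brown.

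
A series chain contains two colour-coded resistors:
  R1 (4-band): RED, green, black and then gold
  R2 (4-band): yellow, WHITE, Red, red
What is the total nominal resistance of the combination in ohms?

4925 Ω

R1: red, green → 25; black ×1 → 25 Ω.
R2: yellow, white → 49; red ×10^2 → 4900 Ω.
Series: 25 + 4900 = 4925 Ω.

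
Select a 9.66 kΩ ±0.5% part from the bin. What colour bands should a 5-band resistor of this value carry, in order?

white, blue, blue, brown, green

9660 Ω = 966 × 10^1.
9 → white
6 → blue
6 → blue
Multiplier 10^1 → brown.
±0.5% tolerance → green.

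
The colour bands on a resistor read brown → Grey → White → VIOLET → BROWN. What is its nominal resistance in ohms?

Brown → 1 (first significant figure)
Grey → 8 (second significant figure)
White → 9 (third significant figure)
Violet → ×10^7 multiplier
189 × 10000000 = 1890000000 Ω

1890000000 Ω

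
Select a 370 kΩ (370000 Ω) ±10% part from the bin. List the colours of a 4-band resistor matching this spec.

orange, violet, yellow, silver

370000 Ω = 37 × 10^4.
3 → orange
7 → violet
Multiplier 10^4 → yellow.
±10% tolerance → silver.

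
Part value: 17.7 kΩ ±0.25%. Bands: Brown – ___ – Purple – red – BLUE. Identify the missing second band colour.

17700 Ω = 177 × 10^2.
The second band gives digit 7 of the significand, and 7 is violet.

violet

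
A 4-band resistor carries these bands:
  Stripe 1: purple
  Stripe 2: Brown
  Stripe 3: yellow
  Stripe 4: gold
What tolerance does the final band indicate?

The last band, gold, is the tolerance band.
Gold corresponds to ±5%.

±5%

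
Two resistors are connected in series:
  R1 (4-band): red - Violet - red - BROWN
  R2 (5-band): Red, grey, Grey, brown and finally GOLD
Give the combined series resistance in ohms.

R1: red, violet → 27; red ×10^2 → 2700 Ω.
R2: red, grey, grey → 288; brown ×10 → 2880 Ω.
Series: 2700 + 2880 = 5580 Ω.

5580 Ω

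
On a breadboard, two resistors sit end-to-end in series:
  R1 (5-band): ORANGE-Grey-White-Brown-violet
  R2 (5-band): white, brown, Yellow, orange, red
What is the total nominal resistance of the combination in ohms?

R1: orange, grey, white → 389; brown ×10 → 3890 Ω.
R2: white, brown, yellow → 914; orange ×10^3 → 914000 Ω.
Series: 3890 + 914000 = 917890 Ω.

917890 Ω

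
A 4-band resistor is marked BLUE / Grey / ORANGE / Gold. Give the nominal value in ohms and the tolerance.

Blue → 6 (first significant figure)
Grey → 8 (second significant figure)
Orange → ×10^3 multiplier
Gold → ±5% tolerance
68 × 1000 = 68000 Ω

68000 Ω ±5%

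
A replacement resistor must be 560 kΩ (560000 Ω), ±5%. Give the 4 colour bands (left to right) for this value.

560000 Ω = 56 × 10^4.
5 → green
6 → blue
Multiplier 10^4 → yellow.
±5% tolerance → gold.

green, blue, yellow, gold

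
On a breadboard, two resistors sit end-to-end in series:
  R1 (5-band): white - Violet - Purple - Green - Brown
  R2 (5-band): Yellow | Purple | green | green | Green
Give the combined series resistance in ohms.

R1: white, violet, violet → 977; green ×10^5 → 97700000 Ω.
R2: yellow, violet, green → 475; green ×10^5 → 47500000 Ω.
Series: 97700000 + 47500000 = 145200000 Ω.

145200000 Ω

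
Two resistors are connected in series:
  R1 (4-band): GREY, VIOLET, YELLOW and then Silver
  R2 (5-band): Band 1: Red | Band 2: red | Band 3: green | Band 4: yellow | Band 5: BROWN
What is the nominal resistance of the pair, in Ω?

R1: grey, violet → 87; yellow ×10^4 → 870000 Ω.
R2: red, red, green → 225; yellow ×10^4 → 2250000 Ω.
Series: 870000 + 2250000 = 3120000 Ω.

3120000 Ω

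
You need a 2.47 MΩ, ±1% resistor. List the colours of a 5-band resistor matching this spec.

red, yellow, violet, yellow, brown

2470000 Ω = 247 × 10^4.
2 → red
4 → yellow
7 → violet
Multiplier 10^4 → yellow.
±1% tolerance → brown.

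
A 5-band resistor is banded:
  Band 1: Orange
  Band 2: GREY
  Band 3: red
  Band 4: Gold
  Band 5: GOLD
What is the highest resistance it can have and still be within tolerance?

40.11 Ω

Orange → 3 (first significant figure)
Grey → 8 (second significant figure)
Red → 2 (third significant figure)
Gold → ×0.1 multiplier
Gold → ±5% tolerance
382 × 0.1 = 38.2 Ω
Highest = 38.2 × (1 + 5/100) = 40.11 Ω.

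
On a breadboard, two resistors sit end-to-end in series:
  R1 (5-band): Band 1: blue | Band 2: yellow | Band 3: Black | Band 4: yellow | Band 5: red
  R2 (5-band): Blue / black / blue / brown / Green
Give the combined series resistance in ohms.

6406060 Ω

R1: blue, yellow, black → 640; yellow ×10^4 → 6400000 Ω.
R2: blue, black, blue → 606; brown ×10 → 6060 Ω.
Series: 6400000 + 6060 = 6406060 Ω.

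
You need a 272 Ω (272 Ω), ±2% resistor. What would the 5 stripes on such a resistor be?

red, violet, red, black, red

272 Ω = 272 × 10^0.
2 → red
7 → violet
2 → red
Multiplier 10^0 → black.
±2% tolerance → red.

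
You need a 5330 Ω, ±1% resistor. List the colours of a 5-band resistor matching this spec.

green, orange, orange, brown, brown

5330 Ω = 533 × 10^1.
5 → green
3 → orange
3 → orange
Multiplier 10^1 → brown.
±1% tolerance → brown.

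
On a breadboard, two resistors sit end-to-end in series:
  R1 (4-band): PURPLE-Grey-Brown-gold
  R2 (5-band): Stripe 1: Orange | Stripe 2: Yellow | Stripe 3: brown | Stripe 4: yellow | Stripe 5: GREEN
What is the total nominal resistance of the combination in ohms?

3410780 Ω

R1: violet, grey → 78; brown ×10 → 780 Ω.
R2: orange, yellow, brown → 341; yellow ×10^4 → 3410000 Ω.
Series: 780 + 3410000 = 3410780 Ω.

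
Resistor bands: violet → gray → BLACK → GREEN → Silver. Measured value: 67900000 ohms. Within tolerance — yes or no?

Violet → 7 (first significant figure)
Grey → 8 (second significant figure)
Black → 0 (third significant figure)
Green → ×10^5 multiplier
Silver → ±10% tolerance
780 × 100000 = 78000000 Ω
Allowed range: 70200000 Ω to 85800000 Ω.
67900000 ohms lies outside that range.

no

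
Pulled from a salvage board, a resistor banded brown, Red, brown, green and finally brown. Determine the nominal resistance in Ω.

Brown → 1 (first significant figure)
Red → 2 (second significant figure)
Brown → 1 (third significant figure)
Green → ×10^5 multiplier
121 × 100000 = 12100000 Ω

12100000 Ω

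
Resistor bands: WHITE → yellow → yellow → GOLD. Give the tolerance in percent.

The last band, gold, is the tolerance band.
Gold corresponds to ±5%.

±5%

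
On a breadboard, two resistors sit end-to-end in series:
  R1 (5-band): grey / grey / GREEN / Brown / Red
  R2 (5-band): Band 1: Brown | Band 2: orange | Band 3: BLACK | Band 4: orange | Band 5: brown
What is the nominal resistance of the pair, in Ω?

R1: grey, grey, green → 885; brown ×10 → 8850 Ω.
R2: brown, orange, black → 130; orange ×10^3 → 130000 Ω.
Series: 8850 + 130000 = 138850 Ω.

138850 Ω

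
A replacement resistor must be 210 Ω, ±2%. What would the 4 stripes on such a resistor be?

210 Ω = 21 × 10^1.
2 → red
1 → brown
Multiplier 10^1 → brown.
±2% tolerance → red.

red, brown, brown, red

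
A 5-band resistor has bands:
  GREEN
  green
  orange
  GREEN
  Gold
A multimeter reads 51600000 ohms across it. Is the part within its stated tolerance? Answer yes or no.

Green → 5 (first significant figure)
Green → 5 (second significant figure)
Orange → 3 (third significant figure)
Green → ×10^5 multiplier
Gold → ±5% tolerance
553 × 100000 = 55300000 Ω
Allowed range: 52535000 Ω to 58065000 Ω.
51600000 ohms lies outside that range.

no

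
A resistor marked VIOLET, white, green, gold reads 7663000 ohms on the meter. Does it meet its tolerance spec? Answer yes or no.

yes

Violet → 7 (first significant figure)
White → 9 (second significant figure)
Green → ×10^5 multiplier
Gold → ±5% tolerance
79 × 100000 = 7900000 Ω
Allowed range: 7505000 Ω to 8295000 Ω.
7663000 ohms lies inside that range.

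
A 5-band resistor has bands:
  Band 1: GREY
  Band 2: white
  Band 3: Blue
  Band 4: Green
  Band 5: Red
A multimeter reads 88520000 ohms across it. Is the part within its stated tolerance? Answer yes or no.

Grey → 8 (first significant figure)
White → 9 (second significant figure)
Blue → 6 (third significant figure)
Green → ×10^5 multiplier
Red → ±2% tolerance
896 × 100000 = 89600000 Ω
Allowed range: 87808000 Ω to 91392000 Ω.
88520000 ohms lies inside that range.

yes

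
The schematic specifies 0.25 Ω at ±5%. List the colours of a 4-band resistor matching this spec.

red, green, silver, gold

0.25 Ω = 25 × 10^-2.
2 → red
5 → green
Multiplier 10^-2 → silver.
±5% tolerance → gold.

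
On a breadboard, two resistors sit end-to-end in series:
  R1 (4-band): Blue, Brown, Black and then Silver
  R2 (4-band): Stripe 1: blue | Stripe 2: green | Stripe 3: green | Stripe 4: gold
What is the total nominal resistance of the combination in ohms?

R1: blue, brown → 61; black ×1 → 61 Ω.
R2: blue, green → 65; green ×10^5 → 6500000 Ω.
Series: 61 + 6500000 = 6500061 Ω.

6500061 Ω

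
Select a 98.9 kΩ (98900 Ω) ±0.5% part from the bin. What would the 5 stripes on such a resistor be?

98900 Ω = 989 × 10^2.
9 → white
8 → grey
9 → white
Multiplier 10^2 → red.
±0.5% tolerance → green.

white, grey, white, red, green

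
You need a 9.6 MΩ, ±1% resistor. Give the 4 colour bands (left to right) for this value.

white, blue, green, brown

9600000 Ω = 96 × 10^5.
9 → white
6 → blue
Multiplier 10^5 → green.
±1% tolerance → brown.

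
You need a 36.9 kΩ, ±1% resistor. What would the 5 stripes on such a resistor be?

orange, blue, white, red, brown

36900 Ω = 369 × 10^2.
3 → orange
6 → blue
9 → white
Multiplier 10^2 → red.
±1% tolerance → brown.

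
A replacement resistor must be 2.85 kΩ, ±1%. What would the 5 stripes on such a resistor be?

red, grey, green, brown, brown

2850 Ω = 285 × 10^1.
2 → red
8 → grey
5 → green
Multiplier 10^1 → brown.
±1% tolerance → brown.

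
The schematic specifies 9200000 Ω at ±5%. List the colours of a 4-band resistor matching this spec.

9200000 Ω = 92 × 10^5.
9 → white
2 → red
Multiplier 10^5 → green.
±5% tolerance → gold.

white, red, green, gold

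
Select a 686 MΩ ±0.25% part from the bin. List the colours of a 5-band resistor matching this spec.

686000000 Ω = 686 × 10^6.
6 → blue
8 → grey
6 → blue
Multiplier 10^6 → blue.
±0.25% tolerance → blue.

blue, grey, blue, blue, blue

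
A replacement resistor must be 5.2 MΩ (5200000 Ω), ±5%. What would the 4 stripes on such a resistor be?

green, red, green, gold

5200000 Ω = 52 × 10^5.
5 → green
2 → red
Multiplier 10^5 → green.
±5% tolerance → gold.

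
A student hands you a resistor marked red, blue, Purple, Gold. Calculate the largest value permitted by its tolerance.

273000000 Ω

Red → 2 (first significant figure)
Blue → 6 (second significant figure)
Violet → ×10^7 multiplier
Gold → ±5% tolerance
26 × 10000000 = 260000000 Ω
Largest = 260000000 × (1 + 5/100) = 273000000 Ω.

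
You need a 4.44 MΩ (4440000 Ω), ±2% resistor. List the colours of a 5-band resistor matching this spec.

yellow, yellow, yellow, yellow, red

4440000 Ω = 444 × 10^4.
4 → yellow
4 → yellow
4 → yellow
Multiplier 10^4 → yellow.
±2% tolerance → red.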